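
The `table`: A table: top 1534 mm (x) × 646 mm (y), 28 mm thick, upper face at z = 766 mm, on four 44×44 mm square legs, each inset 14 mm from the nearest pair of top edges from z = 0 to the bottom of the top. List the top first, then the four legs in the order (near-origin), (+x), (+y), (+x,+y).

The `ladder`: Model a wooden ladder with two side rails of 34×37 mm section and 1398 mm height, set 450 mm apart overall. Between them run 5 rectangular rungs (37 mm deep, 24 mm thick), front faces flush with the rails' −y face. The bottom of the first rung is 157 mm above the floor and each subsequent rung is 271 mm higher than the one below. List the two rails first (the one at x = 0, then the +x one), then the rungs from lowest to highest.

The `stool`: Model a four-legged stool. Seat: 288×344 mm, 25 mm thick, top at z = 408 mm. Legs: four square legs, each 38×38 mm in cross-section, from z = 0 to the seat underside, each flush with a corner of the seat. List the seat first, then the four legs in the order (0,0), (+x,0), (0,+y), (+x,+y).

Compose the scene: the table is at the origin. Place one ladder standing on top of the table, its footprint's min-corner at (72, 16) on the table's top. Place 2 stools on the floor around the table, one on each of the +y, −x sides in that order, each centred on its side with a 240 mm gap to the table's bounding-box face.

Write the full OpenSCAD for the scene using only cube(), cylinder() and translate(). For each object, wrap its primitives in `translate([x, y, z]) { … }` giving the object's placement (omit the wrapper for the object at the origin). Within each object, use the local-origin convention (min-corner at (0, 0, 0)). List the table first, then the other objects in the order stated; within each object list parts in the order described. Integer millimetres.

translate([0, 0, 738]) cube([1534, 646, 28]);
translate([14, 14, 0]) cube([44, 44, 738]);
translate([1476, 14, 0]) cube([44, 44, 738]);
translate([14, 588, 0]) cube([44, 44, 738]);
translate([1476, 588, 0]) cube([44, 44, 738]);
translate([72, 16, 766]) {
  cube([34, 37, 1398]);
  translate([416, 0, 0]) cube([34, 37, 1398]);
  translate([34, 0, 157]) cube([382, 37, 24]);
  translate([34, 0, 428]) cube([382, 37, 24]);
  translate([34, 0, 699]) cube([382, 37, 24]);
  translate([34, 0, 970]) cube([382, 37, 24]);
  translate([34, 0, 1241]) cube([382, 37, 24]);
}
translate([623, 886, 0]) {
  translate([0, 0, 383]) cube([288, 344, 25]);
  cube([38, 38, 383]);
  translate([250, 0, 0]) cube([38, 38, 383]);
  translate([0, 306, 0]) cube([38, 38, 383]);
  translate([250, 306, 0]) cube([38, 38, 383]);
}
translate([-528, 151, 0]) {
  translate([0, 0, 383]) cube([288, 344, 25]);
  cube([38, 38, 383]);
  translate([250, 0, 0]) cube([38, 38, 383]);
  translate([0, 306, 0]) cube([38, 38, 383]);
  translate([250, 306, 0]) cube([38, 38, 383]);
}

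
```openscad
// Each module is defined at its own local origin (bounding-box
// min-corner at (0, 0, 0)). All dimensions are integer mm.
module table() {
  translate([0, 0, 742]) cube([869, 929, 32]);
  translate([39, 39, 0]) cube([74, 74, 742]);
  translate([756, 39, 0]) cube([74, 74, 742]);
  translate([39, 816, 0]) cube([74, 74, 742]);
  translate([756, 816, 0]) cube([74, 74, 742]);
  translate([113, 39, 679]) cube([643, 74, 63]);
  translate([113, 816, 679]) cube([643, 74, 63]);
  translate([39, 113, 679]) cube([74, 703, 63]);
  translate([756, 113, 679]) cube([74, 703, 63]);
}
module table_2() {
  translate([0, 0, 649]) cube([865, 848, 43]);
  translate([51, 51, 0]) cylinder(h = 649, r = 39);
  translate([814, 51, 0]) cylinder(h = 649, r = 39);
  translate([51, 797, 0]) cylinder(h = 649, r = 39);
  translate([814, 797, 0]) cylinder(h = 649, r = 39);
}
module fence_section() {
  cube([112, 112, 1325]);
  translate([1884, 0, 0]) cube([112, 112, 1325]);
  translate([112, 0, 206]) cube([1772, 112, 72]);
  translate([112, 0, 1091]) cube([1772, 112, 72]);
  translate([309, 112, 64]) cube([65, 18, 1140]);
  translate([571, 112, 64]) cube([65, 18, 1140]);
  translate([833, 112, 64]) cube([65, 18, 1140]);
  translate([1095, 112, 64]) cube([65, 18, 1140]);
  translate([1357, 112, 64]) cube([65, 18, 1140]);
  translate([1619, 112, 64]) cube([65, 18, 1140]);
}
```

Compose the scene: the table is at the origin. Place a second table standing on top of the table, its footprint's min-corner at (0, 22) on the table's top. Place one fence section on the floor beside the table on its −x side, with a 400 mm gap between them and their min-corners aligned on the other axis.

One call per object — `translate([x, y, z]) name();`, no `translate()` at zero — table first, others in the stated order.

table();
translate([0, 22, 774]) table_2();
translate([-2396, 0, 0]) fence_section();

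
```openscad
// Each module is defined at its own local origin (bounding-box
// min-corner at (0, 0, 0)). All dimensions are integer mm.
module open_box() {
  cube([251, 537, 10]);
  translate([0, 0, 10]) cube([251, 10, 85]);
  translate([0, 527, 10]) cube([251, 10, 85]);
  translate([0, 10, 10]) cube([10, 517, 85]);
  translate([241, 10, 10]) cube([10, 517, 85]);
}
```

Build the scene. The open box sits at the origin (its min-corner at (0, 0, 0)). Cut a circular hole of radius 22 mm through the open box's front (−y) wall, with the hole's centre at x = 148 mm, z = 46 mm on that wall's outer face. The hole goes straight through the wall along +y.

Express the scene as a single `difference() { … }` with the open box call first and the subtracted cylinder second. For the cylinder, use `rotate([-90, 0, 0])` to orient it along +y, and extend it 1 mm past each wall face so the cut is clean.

difference() {
  open_box();
  translate([148, -1, 46]) rotate([-90, 0, 0]) cylinder(h = 12, r = 22);
}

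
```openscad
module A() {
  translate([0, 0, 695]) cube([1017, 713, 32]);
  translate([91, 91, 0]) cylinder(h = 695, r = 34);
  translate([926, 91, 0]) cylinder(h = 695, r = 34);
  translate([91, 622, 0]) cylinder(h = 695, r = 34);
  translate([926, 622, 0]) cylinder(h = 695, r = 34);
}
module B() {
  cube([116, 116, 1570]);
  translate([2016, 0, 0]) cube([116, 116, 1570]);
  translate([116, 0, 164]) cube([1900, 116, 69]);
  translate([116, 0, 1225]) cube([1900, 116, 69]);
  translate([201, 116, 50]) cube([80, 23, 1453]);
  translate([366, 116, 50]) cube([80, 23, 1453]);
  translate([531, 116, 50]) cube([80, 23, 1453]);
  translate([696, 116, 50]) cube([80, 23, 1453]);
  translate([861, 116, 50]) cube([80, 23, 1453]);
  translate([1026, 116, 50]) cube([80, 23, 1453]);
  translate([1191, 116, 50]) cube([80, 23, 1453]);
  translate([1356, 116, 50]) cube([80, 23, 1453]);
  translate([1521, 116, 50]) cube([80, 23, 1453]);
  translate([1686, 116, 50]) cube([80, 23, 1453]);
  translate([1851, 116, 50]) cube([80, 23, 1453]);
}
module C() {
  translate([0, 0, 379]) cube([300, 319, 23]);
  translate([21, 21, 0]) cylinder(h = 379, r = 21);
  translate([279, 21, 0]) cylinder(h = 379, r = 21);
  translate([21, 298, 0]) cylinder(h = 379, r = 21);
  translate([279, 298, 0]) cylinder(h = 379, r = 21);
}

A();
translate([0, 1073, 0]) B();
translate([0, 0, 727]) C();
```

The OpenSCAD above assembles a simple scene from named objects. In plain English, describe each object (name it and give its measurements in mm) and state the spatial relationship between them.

A is a table with a 1017×713 mm rectangular top, 32 mm thick, top surface at z = 727 mm, supported by four round legs of 68 mm diameter, each leg's bounding box inset 57 mm from the nearest pair of top edges, running from the floor.

B is a fence section. Two 116×116 mm posts, 1570 mm tall, stand on the floor with a clear span of 1900 mm between their inner faces. Two horizontal rails of 116×69 mm section span the gap between the posts with their undersides at z = 164 mm and z = 1225 mm, flush with the posts' −y face. 11 pickets, each 80 mm wide, 23 mm thick and 1453 mm tall, are fixed to the +y face of the rails with their bottoms at z = 50 mm, evenly spaced across the span with equal gaps (rounded down to the nearest mm) at the −x end and between each pair — any rounding remainder accumulates at the +x end.

C is a four-legged stool. The seat is a 300×319×23 mm slab whose top surface is at z = 402 mm; four round legs, each 42 mm in diameter, run from the floor (z = 0) to the underside of the seat, each leg's axis is inset half a diameter from the nearest pair of seat edges (so the leg's bounding box is flush with the corner).

The fence section is on the floor beside the table on its +y side. The stool is on top of the table.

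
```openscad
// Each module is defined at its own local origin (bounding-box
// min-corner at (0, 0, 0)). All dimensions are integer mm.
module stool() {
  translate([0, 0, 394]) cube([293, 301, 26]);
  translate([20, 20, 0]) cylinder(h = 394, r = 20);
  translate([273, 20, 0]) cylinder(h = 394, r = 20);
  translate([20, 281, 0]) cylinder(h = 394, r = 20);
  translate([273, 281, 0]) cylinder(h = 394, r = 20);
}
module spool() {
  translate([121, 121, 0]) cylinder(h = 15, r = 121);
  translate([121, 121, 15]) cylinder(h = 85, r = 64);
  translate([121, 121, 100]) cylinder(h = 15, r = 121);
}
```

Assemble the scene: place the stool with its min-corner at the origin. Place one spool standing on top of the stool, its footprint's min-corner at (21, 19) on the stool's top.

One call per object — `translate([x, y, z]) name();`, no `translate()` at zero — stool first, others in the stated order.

stool();
translate([21, 19, 420]) spool();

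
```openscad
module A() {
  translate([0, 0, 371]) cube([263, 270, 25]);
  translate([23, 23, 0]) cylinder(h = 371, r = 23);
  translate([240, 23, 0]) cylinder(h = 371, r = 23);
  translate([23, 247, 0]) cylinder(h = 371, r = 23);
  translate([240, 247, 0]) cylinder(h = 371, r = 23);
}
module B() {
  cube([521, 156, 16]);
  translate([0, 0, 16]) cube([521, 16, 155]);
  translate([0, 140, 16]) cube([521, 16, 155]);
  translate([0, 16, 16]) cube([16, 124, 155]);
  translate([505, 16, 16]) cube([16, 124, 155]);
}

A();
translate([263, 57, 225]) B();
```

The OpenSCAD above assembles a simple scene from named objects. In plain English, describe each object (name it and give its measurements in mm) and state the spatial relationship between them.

A is a four-legged stool. The seat is 263×270 mm, 25 mm thick, top at z = 396 mm. It stands on four round legs, each 46 mm in diameter, from z = 0 to the seat underside, each leg's axis is inset half a diameter from the nearest pair of seat edges (so the leg's bounding box is flush with the corner).

B is an open storage box with external size 521×156×171 mm and wall thickness 16 mm (the base is also 16 mm thick). The base covers the whole footprint; the four walls stand on the base, with the y-facing walls full-width and the x-facing walls fitting between their inner faces.

The open box is beside the stool with their tops flush at z = 396.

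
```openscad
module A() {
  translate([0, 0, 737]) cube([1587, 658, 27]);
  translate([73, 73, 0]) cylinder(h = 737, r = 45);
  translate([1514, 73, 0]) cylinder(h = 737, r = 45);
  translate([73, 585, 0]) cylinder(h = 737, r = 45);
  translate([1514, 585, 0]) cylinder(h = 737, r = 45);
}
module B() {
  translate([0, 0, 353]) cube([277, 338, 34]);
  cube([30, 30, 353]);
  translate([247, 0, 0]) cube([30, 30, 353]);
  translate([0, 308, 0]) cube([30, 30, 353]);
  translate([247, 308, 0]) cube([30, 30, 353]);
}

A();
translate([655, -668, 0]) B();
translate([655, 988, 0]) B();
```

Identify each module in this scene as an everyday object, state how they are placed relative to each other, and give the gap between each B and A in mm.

Each stool's nearest face is 330 mm from the table's bounding box.

A is a table. B is a stool. Two stools sit around the table at the −y, +y sides. The gap between each stool and the table is 330 mm.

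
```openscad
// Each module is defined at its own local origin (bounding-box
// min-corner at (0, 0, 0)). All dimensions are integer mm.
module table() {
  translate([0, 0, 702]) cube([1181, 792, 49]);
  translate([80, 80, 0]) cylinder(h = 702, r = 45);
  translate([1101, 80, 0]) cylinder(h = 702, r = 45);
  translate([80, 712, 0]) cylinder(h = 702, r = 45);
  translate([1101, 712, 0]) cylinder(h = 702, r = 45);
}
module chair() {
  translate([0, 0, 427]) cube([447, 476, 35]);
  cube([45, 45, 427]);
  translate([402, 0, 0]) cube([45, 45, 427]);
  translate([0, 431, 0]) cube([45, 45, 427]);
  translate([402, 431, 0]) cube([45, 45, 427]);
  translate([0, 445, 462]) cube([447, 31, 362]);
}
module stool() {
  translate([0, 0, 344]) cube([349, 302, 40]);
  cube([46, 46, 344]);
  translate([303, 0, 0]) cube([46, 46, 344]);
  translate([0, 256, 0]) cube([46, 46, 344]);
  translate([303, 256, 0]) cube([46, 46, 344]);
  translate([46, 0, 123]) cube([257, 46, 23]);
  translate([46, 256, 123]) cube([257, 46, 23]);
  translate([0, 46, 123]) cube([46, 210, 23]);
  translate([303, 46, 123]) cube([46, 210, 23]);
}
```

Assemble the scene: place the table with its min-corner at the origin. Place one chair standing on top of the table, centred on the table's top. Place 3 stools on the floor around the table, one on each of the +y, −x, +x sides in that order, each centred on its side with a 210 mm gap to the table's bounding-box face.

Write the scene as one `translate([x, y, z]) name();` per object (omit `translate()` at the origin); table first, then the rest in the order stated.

table();
translate([367, 158, 751]) chair();
translate([416, 1002, 0]) stool();
translate([-559, 245, 0]) stool();
translate([1391, 245, 0]) stool();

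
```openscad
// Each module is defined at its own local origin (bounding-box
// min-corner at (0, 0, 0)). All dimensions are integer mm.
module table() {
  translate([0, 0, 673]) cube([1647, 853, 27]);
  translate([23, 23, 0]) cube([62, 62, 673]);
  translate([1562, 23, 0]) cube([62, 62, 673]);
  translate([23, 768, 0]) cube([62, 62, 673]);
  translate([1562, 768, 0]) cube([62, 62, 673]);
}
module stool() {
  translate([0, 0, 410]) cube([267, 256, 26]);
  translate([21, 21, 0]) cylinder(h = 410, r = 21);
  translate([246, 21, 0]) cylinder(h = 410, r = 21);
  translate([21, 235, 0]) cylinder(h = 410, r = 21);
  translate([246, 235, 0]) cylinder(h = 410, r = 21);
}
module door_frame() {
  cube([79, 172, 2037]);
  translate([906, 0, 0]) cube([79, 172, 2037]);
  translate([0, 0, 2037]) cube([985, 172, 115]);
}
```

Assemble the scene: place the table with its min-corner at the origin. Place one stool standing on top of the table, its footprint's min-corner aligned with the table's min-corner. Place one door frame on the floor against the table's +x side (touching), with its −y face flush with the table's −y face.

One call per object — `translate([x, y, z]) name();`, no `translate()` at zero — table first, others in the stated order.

table();
translate([0, 0, 700]) stool();
translate([1647, 0, 0]) door_frame();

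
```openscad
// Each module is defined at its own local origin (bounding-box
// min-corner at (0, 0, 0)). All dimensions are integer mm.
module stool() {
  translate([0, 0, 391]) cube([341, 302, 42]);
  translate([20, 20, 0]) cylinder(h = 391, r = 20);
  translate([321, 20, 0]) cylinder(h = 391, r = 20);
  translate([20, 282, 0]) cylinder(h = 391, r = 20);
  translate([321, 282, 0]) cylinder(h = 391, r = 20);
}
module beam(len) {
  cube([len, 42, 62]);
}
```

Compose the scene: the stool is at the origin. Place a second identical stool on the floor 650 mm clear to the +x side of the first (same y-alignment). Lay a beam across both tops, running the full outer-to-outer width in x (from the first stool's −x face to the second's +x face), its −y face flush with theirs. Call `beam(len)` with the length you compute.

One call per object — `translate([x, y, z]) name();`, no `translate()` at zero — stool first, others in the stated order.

stool();
translate([991, 0, 0]) stool();
translate([0, 0, 433]) beam(1332);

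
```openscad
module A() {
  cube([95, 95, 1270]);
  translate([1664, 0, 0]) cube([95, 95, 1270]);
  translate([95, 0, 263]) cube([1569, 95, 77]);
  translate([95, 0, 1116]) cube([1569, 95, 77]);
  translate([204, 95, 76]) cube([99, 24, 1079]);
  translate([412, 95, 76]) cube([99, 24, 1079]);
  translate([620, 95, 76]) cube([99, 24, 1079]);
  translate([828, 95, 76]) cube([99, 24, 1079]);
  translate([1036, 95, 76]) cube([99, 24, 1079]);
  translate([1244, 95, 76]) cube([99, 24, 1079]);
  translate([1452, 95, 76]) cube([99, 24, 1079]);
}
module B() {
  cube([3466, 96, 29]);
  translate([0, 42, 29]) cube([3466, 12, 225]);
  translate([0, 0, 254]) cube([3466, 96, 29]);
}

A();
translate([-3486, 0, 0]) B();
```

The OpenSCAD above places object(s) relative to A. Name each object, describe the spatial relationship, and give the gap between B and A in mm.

A is a fence section. B is an I-beam. The I-beam is on the floor beside the fence section on its −x side. The gap between the I-beam and the fence section is 20 mm.

The I-beam's nearest face is 20 mm from the fence section's −x face.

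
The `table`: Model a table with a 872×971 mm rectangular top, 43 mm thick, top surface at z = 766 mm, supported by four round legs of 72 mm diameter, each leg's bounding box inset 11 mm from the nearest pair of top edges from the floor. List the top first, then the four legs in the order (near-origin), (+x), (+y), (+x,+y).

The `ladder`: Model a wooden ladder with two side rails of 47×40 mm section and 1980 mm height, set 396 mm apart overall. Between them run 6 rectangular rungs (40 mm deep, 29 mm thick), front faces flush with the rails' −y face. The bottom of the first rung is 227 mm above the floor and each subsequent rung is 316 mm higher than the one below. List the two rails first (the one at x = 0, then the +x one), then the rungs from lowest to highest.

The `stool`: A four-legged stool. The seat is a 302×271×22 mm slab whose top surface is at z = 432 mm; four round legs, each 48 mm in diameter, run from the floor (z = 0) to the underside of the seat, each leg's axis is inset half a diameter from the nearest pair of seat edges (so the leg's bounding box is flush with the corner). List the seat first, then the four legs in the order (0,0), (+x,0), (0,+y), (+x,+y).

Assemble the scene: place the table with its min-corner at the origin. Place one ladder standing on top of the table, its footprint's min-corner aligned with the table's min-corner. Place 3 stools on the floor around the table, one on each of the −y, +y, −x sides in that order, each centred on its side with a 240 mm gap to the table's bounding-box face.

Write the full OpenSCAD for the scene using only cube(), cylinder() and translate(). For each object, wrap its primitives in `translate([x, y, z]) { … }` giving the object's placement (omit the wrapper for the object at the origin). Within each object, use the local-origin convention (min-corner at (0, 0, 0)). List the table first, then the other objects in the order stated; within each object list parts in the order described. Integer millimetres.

translate([0, 0, 723]) cube([872, 971, 43]);
translate([47, 47, 0]) cylinder(h = 723, r = 36);
translate([825, 47, 0]) cylinder(h = 723, r = 36);
translate([47, 924, 0]) cylinder(h = 723, r = 36);
translate([825, 924, 0]) cylinder(h = 723, r = 36);
translate([0, 0, 766]) {
  cube([47, 40, 1980]);
  translate([349, 0, 0]) cube([47, 40, 1980]);
  translate([47, 0, 227]) cube([302, 40, 29]);
  translate([47, 0, 543]) cube([302, 40, 29]);
  translate([47, 0, 859]) cube([302, 40, 29]);
  translate([47, 0, 1175]) cube([302, 40, 29]);
  translate([47, 0, 1491]) cube([302, 40, 29]);
  translate([47, 0, 1807]) cube([302, 40, 29]);
}
translate([285, -511, 0]) {
  translate([0, 0, 410]) cube([302, 271, 22]);
  translate([24, 24, 0]) cylinder(h = 410, r = 24);
  translate([278, 24, 0]) cylinder(h = 410, r = 24);
  translate([24, 247, 0]) cylinder(h = 410, r = 24);
  translate([278, 247, 0]) cylinder(h = 410, r = 24);
}
translate([285, 1211, 0]) {
  translate([0, 0, 410]) cube([302, 271, 22]);
  translate([24, 24, 0]) cylinder(h = 410, r = 24);
  translate([278, 24, 0]) cylinder(h = 410, r = 24);
  translate([24, 247, 0]) cylinder(h = 410, r = 24);
  translate([278, 247, 0]) cylinder(h = 410, r = 24);
}
translate([-542, 350, 0]) {
  translate([0, 0, 410]) cube([302, 271, 22]);
  translate([24, 24, 0]) cylinder(h = 410, r = 24);
  translate([278, 24, 0]) cylinder(h = 410, r = 24);
  translate([24, 247, 0]) cylinder(h = 410, r = 24);
  translate([278, 247, 0]) cylinder(h = 410, r = 24);
}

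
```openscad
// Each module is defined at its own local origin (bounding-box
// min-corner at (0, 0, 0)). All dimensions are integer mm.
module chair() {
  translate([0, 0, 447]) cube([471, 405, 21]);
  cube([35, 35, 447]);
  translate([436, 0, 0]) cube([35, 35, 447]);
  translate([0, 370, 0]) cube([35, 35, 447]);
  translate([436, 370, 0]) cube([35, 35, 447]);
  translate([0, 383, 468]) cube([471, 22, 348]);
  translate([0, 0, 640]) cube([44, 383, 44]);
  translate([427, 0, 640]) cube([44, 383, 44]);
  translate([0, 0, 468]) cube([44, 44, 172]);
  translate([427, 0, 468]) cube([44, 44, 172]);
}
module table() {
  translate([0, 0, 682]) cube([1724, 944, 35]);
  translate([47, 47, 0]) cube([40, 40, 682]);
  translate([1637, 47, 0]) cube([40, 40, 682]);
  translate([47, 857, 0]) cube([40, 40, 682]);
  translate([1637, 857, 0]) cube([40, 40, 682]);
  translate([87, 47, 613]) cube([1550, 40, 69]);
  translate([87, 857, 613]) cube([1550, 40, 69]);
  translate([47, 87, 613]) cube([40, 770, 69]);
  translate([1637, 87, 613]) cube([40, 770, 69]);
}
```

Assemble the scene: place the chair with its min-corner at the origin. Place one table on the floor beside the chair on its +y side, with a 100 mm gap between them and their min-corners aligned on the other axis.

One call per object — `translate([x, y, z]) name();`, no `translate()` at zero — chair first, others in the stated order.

chair();
translate([0, 505, 0]) table();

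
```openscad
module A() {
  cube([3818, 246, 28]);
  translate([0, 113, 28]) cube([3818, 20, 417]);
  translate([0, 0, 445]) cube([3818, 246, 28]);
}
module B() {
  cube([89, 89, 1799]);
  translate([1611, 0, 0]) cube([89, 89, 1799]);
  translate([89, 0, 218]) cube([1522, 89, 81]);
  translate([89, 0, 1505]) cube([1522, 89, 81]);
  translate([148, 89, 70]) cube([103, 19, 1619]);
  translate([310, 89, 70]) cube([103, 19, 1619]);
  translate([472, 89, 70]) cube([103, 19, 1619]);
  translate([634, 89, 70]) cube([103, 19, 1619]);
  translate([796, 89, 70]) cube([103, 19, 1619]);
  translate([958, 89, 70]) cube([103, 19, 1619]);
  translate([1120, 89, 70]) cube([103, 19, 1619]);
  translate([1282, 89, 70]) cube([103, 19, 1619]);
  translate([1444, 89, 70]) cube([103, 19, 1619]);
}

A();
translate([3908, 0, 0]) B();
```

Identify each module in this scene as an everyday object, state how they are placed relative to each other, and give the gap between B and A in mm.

A is an I-beam. B is a fence section. The fence section is on the floor beside the I-beam on its +x side. The gap between the fence section and the I-beam is 90 mm.

The fence section's nearest face is 90 mm from the I-beam's +x face.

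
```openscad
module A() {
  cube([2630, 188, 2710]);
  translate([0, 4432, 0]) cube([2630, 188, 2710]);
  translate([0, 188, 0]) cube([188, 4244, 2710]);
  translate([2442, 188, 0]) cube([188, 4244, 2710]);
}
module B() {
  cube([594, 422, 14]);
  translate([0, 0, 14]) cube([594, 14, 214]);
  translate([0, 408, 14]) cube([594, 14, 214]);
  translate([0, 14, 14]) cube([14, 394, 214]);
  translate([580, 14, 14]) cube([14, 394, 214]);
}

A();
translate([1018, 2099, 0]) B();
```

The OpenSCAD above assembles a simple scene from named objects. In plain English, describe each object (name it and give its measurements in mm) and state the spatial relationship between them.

A is the wall frame of a small rectangular building: four walls, each 2710 mm tall and 188 mm thick, enclosing a footprint 2630 mm (x) by 4620 mm (y) outside-to-outside, with no floor or roof. The front and back walls (the −y and +y sides) span the full width; the two side walls fit between them.

B is an open-topped rectangular box: outside dimensions 594×422×228 mm, with a uniform wall and base thickness of 14 mm. The base is a full 594×422 slab on the floor; four walls sit on top of the base. The front and back walls (the −y and +y sides) span the full width; the two side walls fit between them.

The open box sits inside the house frame, centred.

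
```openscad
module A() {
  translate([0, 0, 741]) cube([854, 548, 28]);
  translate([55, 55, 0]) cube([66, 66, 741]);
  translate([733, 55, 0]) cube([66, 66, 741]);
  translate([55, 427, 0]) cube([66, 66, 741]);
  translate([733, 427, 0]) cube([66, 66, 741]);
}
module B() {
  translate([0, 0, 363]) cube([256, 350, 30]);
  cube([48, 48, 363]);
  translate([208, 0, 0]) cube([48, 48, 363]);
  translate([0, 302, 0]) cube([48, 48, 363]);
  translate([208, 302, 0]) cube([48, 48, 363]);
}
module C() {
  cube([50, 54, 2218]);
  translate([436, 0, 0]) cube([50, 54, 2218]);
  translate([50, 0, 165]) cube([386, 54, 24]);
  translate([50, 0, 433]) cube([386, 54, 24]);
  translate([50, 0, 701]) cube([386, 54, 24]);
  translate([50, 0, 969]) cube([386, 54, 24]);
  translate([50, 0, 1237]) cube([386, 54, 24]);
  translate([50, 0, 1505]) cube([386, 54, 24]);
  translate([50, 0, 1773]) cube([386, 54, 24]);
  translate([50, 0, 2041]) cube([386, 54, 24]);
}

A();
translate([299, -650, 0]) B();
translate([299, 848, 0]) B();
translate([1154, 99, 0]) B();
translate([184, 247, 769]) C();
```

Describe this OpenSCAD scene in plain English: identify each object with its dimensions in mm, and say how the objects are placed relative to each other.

A is a rectangular dining table. The top is 854×548×28 mm with its upper surface at z = 769 mm. It stands on four 66×66 mm square legs, each inset 55 mm from the nearest pair of top edges, running from the floor to the underside of the top.

B is a simple wooden stool: a rectangular seat 256 mm (x) by 350 mm (y), 30 mm thick, top face at z = 393 mm, on four square legs, each 48×48 mm in cross-section. The legs rest on z = 0, each flush with a corner of the seat.

C is a straight ladder. Two 50×54 mm vertical rails, 2218 mm tall, stand 486 mm apart (outside-to-outside) with their front faces coplanar on the −y side. 8 rungs, each 54 mm deep and 24 mm tall, span between the inner faces of the rails, front faces flush with the rails. The lowest rung's underside is at z = 165 mm and rungs are spaced 268 mm apart (underside to underside).

Three stools sit around the table at the −y, +y, +x sides. The ladder is on top of the table, centred.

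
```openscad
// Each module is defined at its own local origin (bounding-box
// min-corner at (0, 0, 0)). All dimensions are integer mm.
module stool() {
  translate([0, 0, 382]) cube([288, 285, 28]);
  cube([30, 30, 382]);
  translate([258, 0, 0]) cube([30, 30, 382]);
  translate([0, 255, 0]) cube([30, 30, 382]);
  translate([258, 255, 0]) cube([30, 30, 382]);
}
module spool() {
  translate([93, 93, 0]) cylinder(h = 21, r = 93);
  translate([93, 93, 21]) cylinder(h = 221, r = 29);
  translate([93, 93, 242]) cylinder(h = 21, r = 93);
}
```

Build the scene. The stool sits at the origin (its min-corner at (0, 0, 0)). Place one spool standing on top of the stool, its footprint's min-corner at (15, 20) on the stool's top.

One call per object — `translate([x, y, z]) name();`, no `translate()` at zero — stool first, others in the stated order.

stool();
translate([15, 20, 410]) spool();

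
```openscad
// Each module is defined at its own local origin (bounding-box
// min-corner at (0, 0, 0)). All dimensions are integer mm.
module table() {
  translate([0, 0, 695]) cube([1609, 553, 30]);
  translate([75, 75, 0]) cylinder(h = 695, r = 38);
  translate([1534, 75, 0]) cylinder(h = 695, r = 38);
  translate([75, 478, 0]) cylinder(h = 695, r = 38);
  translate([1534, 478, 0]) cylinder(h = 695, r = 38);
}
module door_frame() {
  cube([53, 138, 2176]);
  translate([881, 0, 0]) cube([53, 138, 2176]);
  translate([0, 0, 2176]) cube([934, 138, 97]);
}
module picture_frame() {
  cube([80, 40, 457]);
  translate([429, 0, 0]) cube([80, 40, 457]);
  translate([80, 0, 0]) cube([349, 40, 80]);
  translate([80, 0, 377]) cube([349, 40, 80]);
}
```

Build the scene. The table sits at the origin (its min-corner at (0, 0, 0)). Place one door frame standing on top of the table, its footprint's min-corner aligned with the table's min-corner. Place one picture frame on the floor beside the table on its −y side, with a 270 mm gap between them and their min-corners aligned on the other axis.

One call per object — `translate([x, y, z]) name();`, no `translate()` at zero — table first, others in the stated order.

table();
translate([0, 0, 725]) door_frame();
translate([0, -310, 0]) picture_frame();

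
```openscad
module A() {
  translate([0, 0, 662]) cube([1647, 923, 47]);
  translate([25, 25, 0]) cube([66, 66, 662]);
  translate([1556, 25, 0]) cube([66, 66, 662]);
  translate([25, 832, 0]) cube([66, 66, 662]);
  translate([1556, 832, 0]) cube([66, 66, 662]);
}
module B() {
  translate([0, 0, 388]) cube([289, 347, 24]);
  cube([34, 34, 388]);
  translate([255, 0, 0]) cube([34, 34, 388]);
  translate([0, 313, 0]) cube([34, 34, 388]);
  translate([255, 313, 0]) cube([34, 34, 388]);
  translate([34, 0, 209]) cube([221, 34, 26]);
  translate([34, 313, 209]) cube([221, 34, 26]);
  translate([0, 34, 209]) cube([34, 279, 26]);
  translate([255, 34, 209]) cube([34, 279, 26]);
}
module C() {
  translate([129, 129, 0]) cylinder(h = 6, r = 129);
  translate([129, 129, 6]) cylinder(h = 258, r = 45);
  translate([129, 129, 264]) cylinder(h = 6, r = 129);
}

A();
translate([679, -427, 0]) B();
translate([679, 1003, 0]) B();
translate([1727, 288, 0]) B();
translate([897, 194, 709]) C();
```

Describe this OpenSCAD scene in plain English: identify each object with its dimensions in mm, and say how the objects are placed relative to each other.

A is a table: top 1647 mm (x) × 923 mm (y), 47 mm thick, upper face at z = 709 mm, on four 66×66 mm square legs, each inset 25 mm from the nearest pair of top edges, running from z = 0 to the bottom of the top.

B is a four-legged stool. The seat is a 289×347×24 mm slab whose top surface is at z = 412 mm; four square legs, each 34×34 mm in cross-section, run from the floor (z = 0) to the underside of the seat, each flush with a corner of the seat. Four stretchers, 34 mm wide and 26 mm tall, connect adjacent legs with their undersides at z = 209 mm, each running between the inner faces of the legs it joins and aligned with the legs' outer faces on the other axis.

C is a spool: two coaxial disc flanges of radius 129 mm and thickness 6 mm, joined by a core cylinder of radius 45 mm and height 258 mm. The lower flange rests on z = 0 and the three cylinders share a vertical axis.

Three stools sit around the table at the −y, +y, +x sides. The spool is on top of the table.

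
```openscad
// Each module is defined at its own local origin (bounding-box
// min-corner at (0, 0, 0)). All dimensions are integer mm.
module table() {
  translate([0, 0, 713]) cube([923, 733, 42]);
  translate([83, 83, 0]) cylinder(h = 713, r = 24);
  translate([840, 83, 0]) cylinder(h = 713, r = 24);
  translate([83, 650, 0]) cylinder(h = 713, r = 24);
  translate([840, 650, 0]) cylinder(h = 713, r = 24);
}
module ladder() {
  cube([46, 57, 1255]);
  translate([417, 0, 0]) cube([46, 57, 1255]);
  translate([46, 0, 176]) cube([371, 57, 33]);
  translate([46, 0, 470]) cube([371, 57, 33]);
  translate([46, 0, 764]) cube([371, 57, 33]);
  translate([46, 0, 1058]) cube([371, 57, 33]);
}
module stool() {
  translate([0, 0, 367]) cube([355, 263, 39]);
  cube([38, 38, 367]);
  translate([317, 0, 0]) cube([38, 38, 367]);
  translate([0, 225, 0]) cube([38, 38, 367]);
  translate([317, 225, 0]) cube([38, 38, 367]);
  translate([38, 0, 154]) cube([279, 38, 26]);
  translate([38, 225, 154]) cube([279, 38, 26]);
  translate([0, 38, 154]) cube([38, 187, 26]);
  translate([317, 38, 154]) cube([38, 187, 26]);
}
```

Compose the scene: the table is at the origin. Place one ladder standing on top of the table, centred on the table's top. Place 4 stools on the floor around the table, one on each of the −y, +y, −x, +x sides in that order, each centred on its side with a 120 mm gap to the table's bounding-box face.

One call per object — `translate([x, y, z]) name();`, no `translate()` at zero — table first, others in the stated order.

table();
translate([230, 338, 755]) ladder();
translate([284, -383, 0]) stool();
translate([284, 853, 0]) stool();
translate([-475, 235, 0]) stool();
translate([1043, 235, 0]) stool();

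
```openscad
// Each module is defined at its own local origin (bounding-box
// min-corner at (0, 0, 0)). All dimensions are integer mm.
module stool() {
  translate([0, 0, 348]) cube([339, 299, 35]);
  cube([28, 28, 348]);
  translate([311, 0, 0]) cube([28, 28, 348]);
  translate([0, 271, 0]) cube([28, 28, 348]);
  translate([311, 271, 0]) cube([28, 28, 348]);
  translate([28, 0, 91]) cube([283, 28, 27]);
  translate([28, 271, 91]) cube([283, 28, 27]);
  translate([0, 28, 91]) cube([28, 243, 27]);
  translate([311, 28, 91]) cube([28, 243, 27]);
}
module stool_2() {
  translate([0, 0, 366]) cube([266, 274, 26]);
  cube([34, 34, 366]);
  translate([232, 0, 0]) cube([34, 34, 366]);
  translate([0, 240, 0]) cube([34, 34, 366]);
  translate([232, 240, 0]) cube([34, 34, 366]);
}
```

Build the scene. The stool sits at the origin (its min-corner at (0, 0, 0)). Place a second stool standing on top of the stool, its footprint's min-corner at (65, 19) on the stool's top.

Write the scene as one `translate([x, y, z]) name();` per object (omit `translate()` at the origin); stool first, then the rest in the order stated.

stool();
translate([65, 19, 383]) stool_2();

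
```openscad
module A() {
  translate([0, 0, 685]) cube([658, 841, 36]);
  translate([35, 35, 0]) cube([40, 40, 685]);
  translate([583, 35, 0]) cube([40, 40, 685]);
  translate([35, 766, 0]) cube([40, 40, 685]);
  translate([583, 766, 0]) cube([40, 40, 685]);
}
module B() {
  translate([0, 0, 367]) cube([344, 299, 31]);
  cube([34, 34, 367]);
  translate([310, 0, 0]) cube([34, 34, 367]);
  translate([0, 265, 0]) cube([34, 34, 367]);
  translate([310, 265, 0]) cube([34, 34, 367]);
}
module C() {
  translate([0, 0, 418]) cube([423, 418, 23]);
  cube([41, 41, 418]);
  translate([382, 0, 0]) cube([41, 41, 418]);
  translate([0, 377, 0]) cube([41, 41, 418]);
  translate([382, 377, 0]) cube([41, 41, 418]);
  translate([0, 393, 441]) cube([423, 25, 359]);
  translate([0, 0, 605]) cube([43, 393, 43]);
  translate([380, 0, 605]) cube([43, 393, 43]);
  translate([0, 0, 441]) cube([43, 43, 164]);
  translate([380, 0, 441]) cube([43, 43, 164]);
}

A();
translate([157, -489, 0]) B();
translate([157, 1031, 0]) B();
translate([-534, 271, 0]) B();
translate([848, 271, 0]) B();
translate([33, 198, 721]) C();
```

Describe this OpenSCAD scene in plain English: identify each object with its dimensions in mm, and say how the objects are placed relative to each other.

A is a rectangular dining table. The top is 658×841×36 mm with its upper surface at z = 721 mm. It stands on four 40×40 mm square legs, each inset 35 mm from the nearest pair of top edges, running from the floor to the underside of the top.

B is a four-legged stool. The seat is a 344×299×31 mm slab whose top surface is at z = 398 mm; four square legs, each 34×34 mm in cross-section, run from the floor (z = 0) to the underside of the seat, each flush with a corner of the seat.

C is a chair. The seat is a 423×418×23 mm slab with its top at z = 441 mm, on four 41×41 mm corner legs (flush with the seat edges, standing on z = 0). A flat backrest 25 mm thick, 359 mm tall, spans the full seat width and rises from the seat top along its +y edge, rear face flush with the rear of the seat. Two armrests of 43×43 mm section run along each side from the seat's front edge to the front of the backrest, top faces 207 mm above the seat top and outer faces flush with the seat's x-edges; a 43×43 mm post under the front of each armrest stands on the seat at the front corner.

Four stools sit around the table at the −y, +y, −x, +x sides. The chair is on top of the table.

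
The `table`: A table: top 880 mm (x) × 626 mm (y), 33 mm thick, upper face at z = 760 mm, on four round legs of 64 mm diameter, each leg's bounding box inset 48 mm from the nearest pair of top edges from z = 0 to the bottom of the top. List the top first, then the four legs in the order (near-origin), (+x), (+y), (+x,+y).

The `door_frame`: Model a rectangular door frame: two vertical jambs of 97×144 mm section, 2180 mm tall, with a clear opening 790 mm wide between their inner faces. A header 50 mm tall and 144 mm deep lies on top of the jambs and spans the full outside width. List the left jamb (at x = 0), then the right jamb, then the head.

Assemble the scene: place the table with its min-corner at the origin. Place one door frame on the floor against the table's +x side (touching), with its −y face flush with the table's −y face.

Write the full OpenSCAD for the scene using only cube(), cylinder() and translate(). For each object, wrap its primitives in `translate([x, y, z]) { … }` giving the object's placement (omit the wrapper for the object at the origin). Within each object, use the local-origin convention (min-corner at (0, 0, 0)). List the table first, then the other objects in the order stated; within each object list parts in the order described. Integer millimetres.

translate([0, 0, 727]) cube([880, 626, 33]);
translate([80, 80, 0]) cylinder(h = 727, r = 32);
translate([800, 80, 0]) cylinder(h = 727, r = 32);
translate([80, 546, 0]) cylinder(h = 727, r = 32);
translate([800, 546, 0]) cylinder(h = 727, r = 32);
translate([880, 0, 0]) {
  cube([97, 144, 2180]);
  translate([887, 0, 0]) cube([97, 144, 2180]);
  translate([0, 0, 2180]) cube([984, 144, 50]);
}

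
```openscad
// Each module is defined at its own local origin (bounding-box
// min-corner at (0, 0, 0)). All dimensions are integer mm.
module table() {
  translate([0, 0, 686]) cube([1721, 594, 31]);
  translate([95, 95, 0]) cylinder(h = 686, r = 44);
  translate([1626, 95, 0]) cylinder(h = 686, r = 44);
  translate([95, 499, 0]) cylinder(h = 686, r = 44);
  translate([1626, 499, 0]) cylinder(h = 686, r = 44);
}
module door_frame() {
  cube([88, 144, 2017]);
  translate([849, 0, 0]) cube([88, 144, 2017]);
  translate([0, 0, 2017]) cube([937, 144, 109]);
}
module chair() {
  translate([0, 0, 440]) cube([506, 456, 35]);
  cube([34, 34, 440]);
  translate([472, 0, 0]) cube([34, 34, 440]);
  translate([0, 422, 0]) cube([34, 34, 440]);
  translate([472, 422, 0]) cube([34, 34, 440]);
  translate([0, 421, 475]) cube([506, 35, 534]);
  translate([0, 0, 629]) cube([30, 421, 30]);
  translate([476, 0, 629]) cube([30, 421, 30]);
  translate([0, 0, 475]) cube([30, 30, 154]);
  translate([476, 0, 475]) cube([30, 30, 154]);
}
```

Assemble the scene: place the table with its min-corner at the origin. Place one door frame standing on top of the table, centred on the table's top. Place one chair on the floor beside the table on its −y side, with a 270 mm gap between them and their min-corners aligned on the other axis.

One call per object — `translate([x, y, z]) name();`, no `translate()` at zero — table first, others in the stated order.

table();
translate([392, 225, 717]) door_frame();
translate([0, -726, 0]) chair();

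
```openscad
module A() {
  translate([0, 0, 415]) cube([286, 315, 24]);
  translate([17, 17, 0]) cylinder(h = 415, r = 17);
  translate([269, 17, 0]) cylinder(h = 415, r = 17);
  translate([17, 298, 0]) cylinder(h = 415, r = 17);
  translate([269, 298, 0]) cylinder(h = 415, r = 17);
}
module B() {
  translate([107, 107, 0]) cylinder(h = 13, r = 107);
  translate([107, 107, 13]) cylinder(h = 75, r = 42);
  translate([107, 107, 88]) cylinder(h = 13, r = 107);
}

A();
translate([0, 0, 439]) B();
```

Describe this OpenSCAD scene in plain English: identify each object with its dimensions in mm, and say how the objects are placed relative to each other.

A is a four-legged stool. The seat is 286×315 mm, 24 mm thick, top at z = 439 mm. It stands on four round legs, each 34 mm in diameter, from z = 0 to the seat underside, each leg's axis is inset half a diameter from the nearest pair of seat edges (so the leg's bounding box is flush with the corner).

B is a spool: two coaxial disc flanges of radius 107 mm and thickness 13 mm, joined by a core cylinder of radius 42 mm and height 75 mm. The lower flange rests on z = 0 and the three cylinders share a vertical axis.

The spool is on top of the stool.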